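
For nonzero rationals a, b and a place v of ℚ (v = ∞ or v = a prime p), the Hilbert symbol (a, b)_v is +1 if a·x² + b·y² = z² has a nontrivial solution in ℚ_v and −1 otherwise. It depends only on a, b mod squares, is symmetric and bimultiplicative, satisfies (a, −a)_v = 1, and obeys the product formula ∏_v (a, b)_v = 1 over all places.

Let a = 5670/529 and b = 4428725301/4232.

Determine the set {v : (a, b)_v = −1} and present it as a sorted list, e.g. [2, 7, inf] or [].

Mod squares: a ≡ 70, b ≡ 858. Check v ∈ {∞, 2, 3, 5, 7, 11, 13, 17, 23}.
v=3: a=3^4·(≡1), b=3^7·(≡1) mod 3; (1|3)=+1, (1|3)=+1; (−1)^{4·7·1}·(+1)^7·(+1)^4 = +1.
v=2: v_2(a)=1, v_2(b)=-3; units ≡ 3, 5 (mod 8); ε·ε+αω+βω = 1·0+1·1+-3·1 ≡ 0  ⇒  (a,b)_2 = +1.
v=17: a=17^0·(≡13), b=17^2·(≡1) mod 17; (13|17)=+1, (1|17)=+1; (−1)^{0·2·8}·(+1)^2·(+1)^0 = +1.
v=13: a=13^0·(≡6), b=13^1·(≡4) mod 13; (6|13)=-1, (4|13)=+1; (−1)^{0·1·6}·(-1)^1·(+1)^0 = -1.
v=7: a=7^1·(≡3), b=7^2·(≡1) mod 7; (3|7)=-1, (1|7)=+1; (−1)^{1·2·3}·(-1)^2·(+1)^1 = +1.
v=5: a=5^1·(≡1), b=5^0·(≡3) mod 5; (1|5)=+1, (3|5)=-1; (−1)^{1·0·2}·(+1)^0·(-1)^1 = -1.
v=11: a=11^0·(≡5), b=11^1·(≡9) mod 11; (5|11)=+1, (9|11)=+1; (−1)^{0·1·5}·(+1)^1·(+1)^0 = +1.
v=23: a=23^-2·(≡12), b=23^-2·(≡20) mod 23; (12|23)=+1, (20|23)=-1; (−1)^{-2·-2·11}·(+1)^-2·(-1)^-2 = +1.
v=∞: 70 > 0 and 858 > 0  ⇒  (a,b)_∞ = +1.
Ram(70, 858) = {5, 13}; no ℚ_5-point on the conic.

[5, 13]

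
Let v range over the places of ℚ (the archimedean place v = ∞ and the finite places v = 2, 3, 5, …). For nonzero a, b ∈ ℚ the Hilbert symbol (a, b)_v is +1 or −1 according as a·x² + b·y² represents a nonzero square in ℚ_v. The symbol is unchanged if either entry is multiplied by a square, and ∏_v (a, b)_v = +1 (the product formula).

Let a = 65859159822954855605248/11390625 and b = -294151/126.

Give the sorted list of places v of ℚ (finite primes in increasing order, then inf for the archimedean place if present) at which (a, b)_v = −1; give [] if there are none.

(a, b) ≡ (17017, -34034) mod (ℚ^×)²; places V = {2, 3, 5, 7, 11, 13, 17, 19, ∞}.
(a,b)_19: α=2, u≡3; β=0, v≡18 (mod 19); (3|19)=-1, (18|19)=-1; sign (−1)^0·-1^0·-1^2 = +1.
(a,b)_17: α=3, u≡8; β=1, v≡15 (mod 17); (8|17)=+1, (15|17)=+1; sign (−1)^0·+1^1·+1^3 = +1.
(a,b)_13: α=3, u≡10; β=1, v≡5 (mod 13); (10|13)=+1, (5|13)=-1; sign (−1)^0·+1^1·-1^3 = -1.
(a,b)_5: α=-6, u≡2; β=0, v≡4 (mod 5); (2|5)=-1, (4|5)=+1; sign (−1)^0·-1^0·+1^-6 = +1.
(a,b)_3: α=-6, u≡1; β=-2, v≡1 (mod 3); (1|3)=+1, (1|3)=+1; sign (−1)^0·+1^-2·+1^-6 = +1.
(a,b)_7: α=1, u≡1; β=-1, v≡6 (mod 7); (1|7)=+1, (6|7)=-1; sign (−1)^1·+1^-1·-1^1 = +1.
(a,b)_∞: sgn(17017)=+, sgn(-34034)=−, so +1.
(a,b)_11: α=9, u≡2; β=3, v≡2 (mod 11); (2|11)=-1, (2|11)=-1; sign (−1)^1·-1^3·-1^9 = -1.
(a,b)_2: α=10, β=-1; u≡1, v≡7 (mod 8); ε(u)ε(v)=0·1, αω(v)=10·0, βω(u)=-1·0; sum ≡ 0  ⇒  +1.
Ram(17017, -34034) = {11, 13}; no ℚ_11-point on the conic.

[11, 13]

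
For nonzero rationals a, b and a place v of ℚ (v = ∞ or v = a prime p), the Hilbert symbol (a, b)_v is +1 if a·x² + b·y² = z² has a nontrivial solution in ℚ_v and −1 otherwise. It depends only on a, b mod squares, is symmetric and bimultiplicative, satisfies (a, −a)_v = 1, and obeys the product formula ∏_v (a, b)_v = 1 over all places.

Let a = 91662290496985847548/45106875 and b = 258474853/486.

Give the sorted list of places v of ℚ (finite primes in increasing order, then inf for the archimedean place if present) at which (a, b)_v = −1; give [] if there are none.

[2, 3]

(a, b) ≡ (77, 78) mod (ℚ^×)²; places V = {2, 3, 5, 7, 11, 13, ∞}.
(a,b)_3: α=-8, u≡2; β=-5, v≡2 (mod 3); (2|3)=-1, (2|3)=-1; sign (−1)^0·-1^-5·-1^-8 = -1.
(a,b)_7: α=15, u≡2; β=6, v≡2 (mod 7); (2|7)=+1, (2|7)=+1; sign (−1)^0·+1^6·+1^15 = +1.
(a,b)_11: α=-1, u≡8; β=0, v≡5 (mod 11); (8|11)=-1, (5|11)=+1; sign (−1)^0·-1^0·+1^-1 = +1.
(a,b)_∞: sgn(77)=+, sgn(78)=+, so +1.
(a,b)_5: α=-4, u≡3; β=0, v≡3 (mod 5); (3|5)=-1, (3|5)=-1; sign (−1)^0·-1^0·-1^-4 = +1.
(a,b)_13: α=6, u≡9; β=3, v≡5 (mod 13); (9|13)=+1, (5|13)=-1; sign (−1)^0·+1^3·-1^6 = +1.
(a,b)_2: α=2, β=-1; u≡5, v≡7 (mod 8); ε(u)ε(v)=0·1, αω(v)=2·0, βω(u)=-1·1; sum ≡ 1  ⇒  -1.
|Ram(77, 78)| = 2, even; anisotropic at {2, 3}.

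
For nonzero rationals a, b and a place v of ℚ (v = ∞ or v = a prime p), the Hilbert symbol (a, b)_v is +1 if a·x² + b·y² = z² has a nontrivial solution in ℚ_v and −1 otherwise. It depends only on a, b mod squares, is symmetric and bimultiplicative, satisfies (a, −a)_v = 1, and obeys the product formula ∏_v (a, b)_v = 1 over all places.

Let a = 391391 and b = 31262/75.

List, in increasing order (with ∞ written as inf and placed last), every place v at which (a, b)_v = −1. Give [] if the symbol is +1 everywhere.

(a, b) ≡ (391391, 1914) mod (ℚ^×)²; places V = {2, 3, 5, 7, 11, 13, 17, 23, 29, ∞}.
(a,b)_3: α=0, u≡2; β=-1, v≡2 (mod 3); (2|3)=-1, (2|3)=-1; sign (−1)^0·-1^-1·-1^0 = -1.
(a,b)_13: α=1, u≡12; β=0, v≡1 (mod 13); (12|13)=+1, (1|13)=+1; sign (−1)^0·+1^0·+1^1 = +1.
(a,b)_∞: sgn(391391)=+, sgn(1914)=+, so +1.
(a,b)_7: α=1, u≡4; β=2, v≡3 (mod 7); (4|7)=+1, (3|7)=-1; sign (−1)^0·+1^2·-1^1 = -1.
(a,b)_29: α=0, u≡7; β=1, v≡2 (mod 29); (7|29)=+1, (2|29)=-1; sign (−1)^0·+1^1·-1^0 = +1.
(a,b)_5: α=0, u≡1; β=-2, v≡4 (mod 5); (1|5)=+1, (4|5)=+1; sign (−1)^0·+1^-2·+1^0 = +1.
(a,b)_23: α=1, u≡20; β=0, v≡20 (mod 23); (20|23)=-1, (20|23)=-1; sign (−1)^0·-1^0·-1^1 = -1.
(a,b)_2: α=0, β=1; u≡7, v≡5 (mod 8); ε(u)ε(v)=1·0, αω(v)=0·1, βω(u)=1·0; sum ≡ 0  ⇒  +1.
(a,b)_11: α=1, u≡7; β=1, v≡9 (mod 11); (7|11)=-1, (9|11)=+1; sign (−1)^1·-1^1·+1^1 = +1.
(a,b)_17: α=1, u≡5; β=0, v≡12 (mod 17); (5|17)=-1, (12|17)=-1; sign (−1)^0·-1^0·-1^1 = -1.
Ram(391391, 1914) = {3, 7, 17, 23}; no ℚ_3-point on the conic.

[3, 7, 17, 23]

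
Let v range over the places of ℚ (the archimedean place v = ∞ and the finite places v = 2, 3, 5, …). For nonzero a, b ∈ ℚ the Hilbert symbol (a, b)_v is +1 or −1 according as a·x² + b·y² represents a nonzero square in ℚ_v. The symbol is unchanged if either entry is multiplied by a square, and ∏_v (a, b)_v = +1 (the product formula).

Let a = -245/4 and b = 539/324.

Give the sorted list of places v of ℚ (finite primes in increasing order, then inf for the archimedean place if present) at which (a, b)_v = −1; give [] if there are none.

[2, 11]

(a, b) ≡ (-5, 11) mod (ℚ^×)²; places V = {2, 3, 5, 7, 11, ∞}.
(a,b)_2: α=-2, β=-2; u≡3, v≡3 (mod 8); ε(u)ε(v)=1·1, αω(v)=-2·1, βω(u)=-2·1; sum ≡ 1  ⇒  -1.
(a,b)_11: α=0, u≡2; β=1, v≡1 (mod 11); (2|11)=-1, (1|11)=+1; sign (−1)^0·-1^1·+1^0 = -1.
(a,b)_∞: sgn(-5)=−, sgn(11)=+, so +1.
(a,b)_7: α=2, u≡4; β=2, v≡2 (mod 7); (4|7)=+1, (2|7)=+1; sign (−1)^0·+1^2·+1^2 = +1.
(a,b)_5: α=1, u≡4; β=0, v≡1 (mod 5); (4|5)=+1, (1|5)=+1; sign (−1)^0·+1^0·+1^1 = +1.
(a,b)_3: α=0, u≡1; β=-4, v≡2 (mod 3); (1|3)=+1, (2|3)=-1; sign (−1)^0·+1^-4·-1^0 = +1.
(-5, 11 / ℚ) ramifies at {2, 11}: a division algebra.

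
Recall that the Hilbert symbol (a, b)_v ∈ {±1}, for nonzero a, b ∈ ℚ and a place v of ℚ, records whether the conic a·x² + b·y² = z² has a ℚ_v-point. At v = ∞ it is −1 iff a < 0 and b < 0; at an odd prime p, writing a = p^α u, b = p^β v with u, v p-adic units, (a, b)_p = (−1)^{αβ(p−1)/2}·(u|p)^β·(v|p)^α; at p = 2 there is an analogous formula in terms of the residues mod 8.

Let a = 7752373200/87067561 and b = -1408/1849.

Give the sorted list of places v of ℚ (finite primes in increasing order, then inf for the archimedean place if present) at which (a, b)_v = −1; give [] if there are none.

[2, 11]

(a, b) ≡ (13, -22) mod (ℚ^×)²; places V = {2, 3, 5, 7, 11, 13, 31, 37, 43, ∞}.
(a,b)_43: α=-2, u≡9; β=-2, v≡11 (mod 43); (9|43)=+1, (11|43)=+1; sign (−1)^0·+1^-2·+1^-2 = +1.
(a,b)_3: α=2, u≡1; β=0, v≡2 (mod 3); (1|3)=+1, (2|3)=-1; sign (−1)^0·+1^0·-1^2 = +1.
(a,b)_7: α=-2, u≡6; β=0, v≡6 (mod 7); (6|7)=-1, (6|7)=-1; sign (−1)^0·-1^0·-1^-2 = +1.
(a,b)_∞: sgn(13)=+, sgn(-22)=−, so +1.
(a,b)_11: α=2, u≡7; β=1, v≡4 (mod 11); (7|11)=-1, (4|11)=+1; sign (−1)^0·-1^1·+1^2 = -1.
(a,b)_31: α=-2, u≡3; β=0, v≡4 (mod 31); (3|31)=-1, (4|31)=+1; sign (−1)^0·-1^0·+1^-2 = +1.
(a,b)_2: α=4, β=7; u≡5, v≡5 (mod 8); ε(u)ε(v)=0·0, αω(v)=4·1, βω(u)=7·1; sum ≡ 1  ⇒  -1.
(a,b)_13: α=1, u≡4; β=0, v≡3 (mod 13); (4|13)=+1, (3|13)=+1; sign (−1)^0·+1^0·+1^1 = +1.
(a,b)_37: α=2, u≡2; β=0, v≡2 (mod 37); (2|37)=-1, (2|37)=-1; sign (−1)^0·-1^0·-1^2 = +1.
(a,b)_5: α=2, u≡3; β=0, v≡3 (mod 5); (3|5)=-1, (3|5)=-1; sign (−1)^0·-1^0·-1^2 = +1.
Ram(13, -22) = {2, 11}; no ℚ_2-point on the conic.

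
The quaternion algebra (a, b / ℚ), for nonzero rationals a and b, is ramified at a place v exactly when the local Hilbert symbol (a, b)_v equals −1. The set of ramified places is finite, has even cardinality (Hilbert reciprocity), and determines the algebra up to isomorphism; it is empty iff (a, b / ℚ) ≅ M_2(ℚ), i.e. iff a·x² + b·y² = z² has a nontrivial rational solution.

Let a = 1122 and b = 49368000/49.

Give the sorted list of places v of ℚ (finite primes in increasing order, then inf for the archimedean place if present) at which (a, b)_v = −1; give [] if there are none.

(a, b) ≡ (1122, 255) mod (ℚ^×)²; places V = {2, 3, 5, 7, 11, 17, ∞}.
(a,b)_3: α=1, u≡2; β=1, v≡1 (mod 3); (2|3)=-1, (1|3)=+1; sign (−1)^1·-1^1·+1^1 = +1.
(a,b)_∞: sgn(1122)=+, sgn(255)=+, so +1.
(a,b)_2: α=1, β=6; u≡1, v≡7 (mod 8); ε(u)ε(v)=0·1, αω(v)=1·0, βω(u)=6·0; sum ≡ 0  ⇒  +1.
(a,b)_17: α=1, u≡15; β=1, v≡4 (mod 17); (15|17)=+1, (4|17)=+1; sign (−1)^0·+1^1·+1^1 = +1.
(a,b)_7: α=0, u≡2; β=-2, v≡3 (mod 7); (2|7)=+1, (3|7)=-1; sign (−1)^0·+1^-2·-1^0 = +1.
(a,b)_5: α=0, u≡2; β=3, v≡1 (mod 5); (2|5)=-1, (1|5)=+1; sign (−1)^0·-1^3·+1^0 = -1.
(a,b)_11: α=1, u≡3; β=2, v≡2 (mod 11); (3|11)=+1, (2|11)=-1; sign (−1)^0·+1^2·-1^1 = -1.
(1122, 255 / ℚ) ramifies at {5, 11}: a division algebra.

[5, 11]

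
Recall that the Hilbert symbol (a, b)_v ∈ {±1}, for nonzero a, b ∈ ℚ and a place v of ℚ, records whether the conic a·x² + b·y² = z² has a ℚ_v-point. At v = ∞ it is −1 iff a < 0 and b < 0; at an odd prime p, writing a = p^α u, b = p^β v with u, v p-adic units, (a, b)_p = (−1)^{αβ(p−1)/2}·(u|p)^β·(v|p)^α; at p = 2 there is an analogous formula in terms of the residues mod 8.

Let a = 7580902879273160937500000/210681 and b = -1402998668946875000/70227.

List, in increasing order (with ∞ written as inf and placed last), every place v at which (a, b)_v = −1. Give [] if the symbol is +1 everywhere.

[2, 3, 5, 11]

(a, b) ≡ (1430, -42) mod (ℚ^×)²; places V = {2, 3, 5, 7, 11, 13, 17, 23, ∞}.
(a,b)_23: α=4, u≡13; β=2, v≡16 (mod 23); (13|23)=+1, (16|23)=+1; sign (−1)^0·+1^2·+1^4 = +1.
(a,b)_7: α=2, u≡4; β=3, v≡2 (mod 7); (4|7)=+1, (2|7)=+1; sign (−1)^0·+1^3·+1^2 = +1.
(a,b)_5: α=11, u≡1; β=8, v≡3 (mod 5); (1|5)=+1, (3|5)=-1; sign (−1)^0·+1^8·-1^11 = -1.
(a,b)_3: α=-6, u≡2; β=-5, v≡1 (mod 3); (2|3)=-1, (1|3)=+1; sign (−1)^0·-1^-5·+1^-6 = -1.
(a,b)_2: α=5, β=3; u≡3, v≡3 (mod 8); ε(u)ε(v)=1·1, αω(v)=5·1, βω(u)=3·1; sum ≡ 1  ⇒  -1.
(a,b)_17: α=-2, u≡16; β=-2, v≡16 (mod 17); (16|17)=+1, (16|17)=+1; sign (−1)^0·+1^-2·+1^-2 = +1.
(a,b)_11: α=5, u≡1; β=4, v≡10 (mod 11); (1|11)=+1, (10|11)=-1; sign (−1)^0·+1^4·-1^5 = -1.
(a,b)_13: α=3, u≡6; β=2, v≡12 (mod 13); (6|13)=-1, (12|13)=+1; sign (−1)^0·-1^2·+1^3 = +1.
(a,b)_∞: sgn(1430)=+, sgn(-42)=−, so +1.
(1430, -42 / ℚ) ramifies at {2, 3, 5, 11}: a division algebra.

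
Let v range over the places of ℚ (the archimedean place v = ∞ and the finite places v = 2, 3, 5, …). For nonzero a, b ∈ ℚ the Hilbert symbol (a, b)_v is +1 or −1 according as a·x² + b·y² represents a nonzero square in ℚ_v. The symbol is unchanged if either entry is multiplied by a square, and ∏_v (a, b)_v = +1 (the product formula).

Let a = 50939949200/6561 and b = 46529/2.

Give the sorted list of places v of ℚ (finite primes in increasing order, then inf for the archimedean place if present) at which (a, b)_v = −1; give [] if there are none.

Mod squares: a ≡ 17, b ≡ 322. Check v ∈ {∞, 2, 3, 5, 7, 17, 23}.
v=2: v_2(a)=4, v_2(b)=-1; units ≡ 1, 1 (mod 8); ε·ε+αω+βω = 0·0+4·0+-1·0 ≡ 0  ⇒  (a,b)_2 = +1.
v=5: a=5^2·(≡3), b=5^0·(≡2) mod 5; (3|5)=-1, (2|5)=-1; (−1)^{2·0·2}·(-1)^0·(-1)^2 = +1.
v=17: a=17^3·(≡2), b=17^2·(≡4) mod 17; (2|17)=+1, (4|17)=+1; (−1)^{3·2·8}·(+1)^2·(+1)^3 = +1.
v=7: a=7^2·(≡5), b=7^1·(≡2) mod 7; (5|7)=-1, (2|7)=+1; (−1)^{2·1·3}·(-1)^1·(+1)^2 = -1.
v=∞: 17 > 0 and 322 > 0  ⇒  (a,b)_∞ = +1.
v=23: a=23^2·(≡17), b=23^1·(≡11) mod 23; (17|23)=-1, (11|23)=-1; (−1)^{2·1·11}·(-1)^1·(-1)^2 = -1.
v=3: a=3^-8·(≡2), b=3^0·(≡1) mod 3; (2|3)=-1, (1|3)=+1; (−1)^{-8·0·1}·(-1)^0·(+1)^-8 = +1.
Ram(17, 322) = {7, 23}; no ℚ_7-point on the conic.

[7, 23]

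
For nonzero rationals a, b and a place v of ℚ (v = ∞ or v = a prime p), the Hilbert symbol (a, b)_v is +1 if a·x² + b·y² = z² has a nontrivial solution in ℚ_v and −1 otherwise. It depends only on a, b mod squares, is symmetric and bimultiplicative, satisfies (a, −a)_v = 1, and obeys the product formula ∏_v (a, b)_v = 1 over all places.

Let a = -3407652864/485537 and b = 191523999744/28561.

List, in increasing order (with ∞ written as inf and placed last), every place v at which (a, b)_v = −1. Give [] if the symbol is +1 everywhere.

(a, b) ≡ (-2618, 1309) mod (ℚ^×)²; places V = {2, 3, 7, 11, 13, 17, ∞}.
(a,b)_3: α=2, u≡1; β=6, v≡1 (mod 3); (1|3)=+1, (1|3)=+1; sign (−1)^0·+1^6·+1^2 = +1.
(a,b)_2: α=11, β=12; u≡3, v≡5 (mod 8); ε(u)ε(v)=1·0, αω(v)=11·1, βω(u)=12·1; sum ≡ 1  ⇒  -1.
(a,b)_17: α=-1, u≡9; β=1, v≡15 (mod 17); (9|17)=+1, (15|17)=+1; sign (−1)^0·+1^1·+1^-1 = +1.
(a,b)_13: α=-4, u≡2; β=-4, v≡12 (mod 13); (2|13)=-1, (12|13)=+1; sign (−1)^0·-1^-4·+1^-4 = +1.
(a,b)_7: α=5, u≡1; β=3, v≡5 (mod 7); (1|7)=+1, (5|7)=-1; sign (−1)^1·+1^3·-1^5 = +1.
(a,b)_11: α=1, u≡5; β=1, v≡9 (mod 11); (5|11)=+1, (9|11)=+1; sign (−1)^1·+1^1·+1^1 = -1.
(a,b)_∞: sgn(-2618)=−, sgn(1309)=+, so +1.
(-2618, 1309 / ℚ) ramifies at {2, 11}: a division algebra.

[2, 11]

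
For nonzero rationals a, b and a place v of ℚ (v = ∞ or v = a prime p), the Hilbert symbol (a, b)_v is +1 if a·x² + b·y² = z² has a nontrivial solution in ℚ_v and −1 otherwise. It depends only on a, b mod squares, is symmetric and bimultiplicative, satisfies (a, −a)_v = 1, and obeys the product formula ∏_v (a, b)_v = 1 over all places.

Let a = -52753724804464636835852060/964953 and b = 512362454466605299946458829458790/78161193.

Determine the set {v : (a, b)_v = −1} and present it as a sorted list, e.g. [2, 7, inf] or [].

(a, b) ≡ (-189255, 7650822630) mod (ℚ^×)²; places V = {2, 3, 5, 7, 11, 13, 17, 19, 29, 31, 37, 41, ∞}.
(a,b)_17: α=2, u≡6; β=3, v≡6 (mod 17); (6|17)=-1, (6|17)=-1; sign (−1)^0·-1^3·-1^2 = -1.
(a,b)_∞: sgn(-189255)=−, sgn(7650822630)=+, so +1.
(a,b)_37: α=1, u≡28; β=1, v≡22 (mod 37); (28|37)=+1, (22|37)=-1; sign (−1)^0·+1^1·-1^1 = -1.
(a,b)_2: α=2, β=1; u≡1, v≡3 (mod 8); ε(u)ε(v)=0·1, αω(v)=2·1, βω(u)=1·0; sum ≡ 0  ⇒  +1.
(a,b)_13: α=2, u≡12; β=2, v≡9 (mod 13); (12|13)=+1, (9|13)=+1; sign (−1)^0·+1^2·+1^2 = +1.
(a,b)_3: α=-5, u≡2; β=-9, v≡1 (mod 3); (2|3)=-1, (1|3)=+1; sign (−1)^1·-1^-9·+1^-5 = +1.
(a,b)_11: α=-1, u≡7; β=-1, v≡1 (mod 11); (7|11)=-1, (1|11)=+1; sign (−1)^1·-1^-1·+1^-1 = +1.
(a,b)_5: α=1, u≡1; β=1, v≡1 (mod 5); (1|5)=+1, (1|5)=+1; sign (−1)^0·+1^1·+1^1 = +1.
(a,b)_7: α=2, u≡1; β=2, v≡6 (mod 7); (1|7)=+1, (6|7)=-1; sign (−1)^0·+1^2·-1^2 = +1.
(a,b)_31: α=3, u≡16; β=5, v≡11 (mod 31); (16|31)=+1, (11|31)=-1; sign (−1)^1·+1^5·-1^3 = +1.
(a,b)_19: α=-2, u≡11; β=-2, v≡4 (mod 19); (11|19)=+1, (4|19)=+1; sign (−1)^0·+1^-2·+1^-2 = +1.
(a,b)_41: α=2, u≡36; β=3, v≡37 (mod 41); (36|41)=+1, (37|41)=+1; sign (−1)^0·+1^3·+1^2 = +1.
(a,b)_29: α=6, u≡24; β=7, v≡8 (mod 29); (24|29)=+1, (8|29)=-1; sign (−1)^0·+1^7·-1^6 = +1.
(-189255, 7650822630 / ℚ) ramifies at {17, 37}: a division algebra.

[17, 37]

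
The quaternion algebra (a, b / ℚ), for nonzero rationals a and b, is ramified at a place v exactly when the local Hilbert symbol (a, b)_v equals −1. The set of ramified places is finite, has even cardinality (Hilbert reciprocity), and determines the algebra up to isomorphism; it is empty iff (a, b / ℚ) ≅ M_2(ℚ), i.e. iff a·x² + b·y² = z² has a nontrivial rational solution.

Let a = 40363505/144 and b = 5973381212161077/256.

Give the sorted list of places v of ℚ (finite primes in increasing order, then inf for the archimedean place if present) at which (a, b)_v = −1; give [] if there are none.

(a, b) ≡ (823745, 2717) mod (ℚ^×)²; places V = {2, 3, 5, 7, 11, 13, 19, 23, 29, ∞}.
(a,b)_23: α=1, u≡2; β=2, v≡4 (mod 23); (2|23)=+1, (4|23)=+1; sign (−1)^0·+1^2·+1^1 = +1.
(a,b)_19: α=1, u≡16; β=3, v≡2 (mod 19); (16|19)=+1, (2|19)=-1; sign (−1)^1·+1^3·-1^1 = +1.
(a,b)_5: α=1, u≡4; β=0, v≡2 (mod 5); (4|5)=+1, (2|5)=-1; sign (−1)^0·+1^0·-1^1 = -1.
(a,b)_2: α=-4, β=-8; u≡1, v≡5 (mod 8); ε(u)ε(v)=0·0, αω(v)=-4·1, βω(u)=-8·0; sum ≡ 0  ⇒  +1.
(a,b)_3: α=-2, u≡2; β=4, v≡2 (mod 3); (2|3)=-1, (2|3)=-1; sign (−1)^0·-1^4·-1^-2 = +1.
(a,b)_13: α=1, u≡4; β=3, v≡10 (mod 13); (4|13)=+1, (10|13)=+1; sign (−1)^0·+1^3·+1^1 = +1.
(a,b)_11: α=0, u≡6; β=1, v≡1 (mod 11); (6|11)=-1, (1|11)=+1; sign (−1)^0·-1^1·+1^0 = -1.
(a,b)_7: α=2, u≡5; β=0, v≡2 (mod 7); (5|7)=-1, (2|7)=+1; sign (−1)^0·-1^0·+1^2 = +1.
(a,b)_∞: sgn(823745)=+, sgn(2717)=+, so +1.
(a,b)_29: α=1, u≡10; β=2, v≡13 (mod 29); (10|29)=-1, (13|29)=+1; sign (−1)^0·-1^2·+1^1 = +1.
|Ram(823745, 2717)| = 2, even; anisotropic at {5, 11}.

[5, 11]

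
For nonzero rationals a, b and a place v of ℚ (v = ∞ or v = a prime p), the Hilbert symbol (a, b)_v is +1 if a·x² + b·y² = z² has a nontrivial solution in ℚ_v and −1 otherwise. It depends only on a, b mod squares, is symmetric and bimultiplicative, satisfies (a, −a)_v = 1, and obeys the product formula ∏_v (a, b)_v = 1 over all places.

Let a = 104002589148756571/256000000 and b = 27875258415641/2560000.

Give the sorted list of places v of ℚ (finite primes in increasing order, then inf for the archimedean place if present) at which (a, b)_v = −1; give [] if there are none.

Mod squares: a ≡ 91, b ≡ 41. Check v ∈ {∞, 2, 5, 7, 13, 17, 41}.
v=13: a=13^5·(≡5), b=13^4·(≡6) mod 13; (5|13)=-1, (6|13)=-1; (−1)^{5·4·6}·(-1)^4·(-1)^5 = -1.
v=2: v_2(a)=-14, v_2(b)=-12; units ≡ 3, 1 (mod 8); ε·ε+αω+βω = 1·0+-14·0+-12·1 ≡ 0  ⇒  (a,b)_2 = +1.
v=5: a=5^-6·(≡4), b=5^-4·(≡1) mod 5; (4|5)=+1, (1|5)=+1; (−1)^{-6·-4·2}·(+1)^-4·(+1)^-6 = +1.
v=7: a=7^3·(≡3), b=7^2·(≡6) mod 7; (3|7)=-1, (6|7)=-1; (−1)^{3·2·3}·(-1)^2·(-1)^3 = -1.
v=41: a=41^4·(≡36), b=41^3·(≡31) mod 41; (36|41)=+1, (31|41)=+1; (−1)^{4·3·20}·(+1)^3·(+1)^4 = +1.
v=17: a=17^2·(≡6), b=17^2·(≡7) mod 17; (6|17)=-1, (7|17)=-1; (−1)^{2·2·8}·(-1)^2·(-1)^2 = +1.
v=∞: 91 > 0 and 41 > 0  ⇒  (a,b)_∞ = +1.
Ram(91, 41) = {7, 13}; no ℚ_7-point on the conic.

[7, 13]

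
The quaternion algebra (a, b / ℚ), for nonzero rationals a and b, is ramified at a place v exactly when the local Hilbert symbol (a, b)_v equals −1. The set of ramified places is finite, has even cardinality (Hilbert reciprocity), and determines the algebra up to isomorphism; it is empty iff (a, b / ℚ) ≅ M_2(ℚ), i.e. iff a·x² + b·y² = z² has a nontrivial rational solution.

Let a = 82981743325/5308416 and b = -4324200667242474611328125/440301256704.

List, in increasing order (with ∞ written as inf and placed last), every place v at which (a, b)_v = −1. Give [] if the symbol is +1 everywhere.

[5, 13]

Mod squares: a ≡ 13, b ≡ -5. Check v ∈ {∞, 2, 3, 5, 13, 19, 29}.
v=13: a=13^1·(≡1), b=13^4·(≡2) mod 13; (1|13)=+1, (2|13)=-1; (−1)^{1·4·6}·(+1)^4·(-1)^1 = -1.
v=19: a=19^2·(≡2), b=19^4·(≡2) mod 19; (2|19)=-1, (2|19)=-1; (−1)^{2·4·9}·(-1)^4·(-1)^2 = +1.
v=5: a=5^2·(≡3), b=5^9·(≡1) mod 5; (3|5)=-1, (1|5)=+1; (−1)^{2·9·2}·(-1)^9·(+1)^2 = -1.
v=∞: 13 > 0 and -5 < 0  ⇒  (a,b)_∞ = +1.
v=3: a=3^-4·(≡1), b=3^-8·(≡1) mod 3; (1|3)=+1, (1|3)=+1; (−1)^{-4·-8·1}·(+1)^-8·(+1)^-4 = +1.
v=29: a=29^4·(≡25), b=29^6·(≡4) mod 29; (25|29)=+1, (4|29)=+1; (−1)^{4·6·14}·(+1)^6·(+1)^4 = +1.
v=2: v_2(a)=-16, v_2(b)=-26; units ≡ 5, 3 (mod 8); ε·ε+αω+βω = 0·1+-16·1+-26·1 ≡ 0  ⇒  (a,b)_2 = +1.
Ram(13, -5) = {5, 13}; no ℚ_5-point on the conic.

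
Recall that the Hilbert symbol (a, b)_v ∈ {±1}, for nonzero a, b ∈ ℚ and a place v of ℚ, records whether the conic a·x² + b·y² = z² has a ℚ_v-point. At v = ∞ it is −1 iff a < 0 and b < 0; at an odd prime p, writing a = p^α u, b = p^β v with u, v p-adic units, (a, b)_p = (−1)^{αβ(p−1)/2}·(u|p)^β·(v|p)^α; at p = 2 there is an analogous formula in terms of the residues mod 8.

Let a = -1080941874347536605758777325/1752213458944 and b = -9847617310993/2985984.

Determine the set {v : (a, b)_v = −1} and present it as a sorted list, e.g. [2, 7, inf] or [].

[2, 3, 17, inf]

Mod squares: a ≡ -48093, b ≡ -2737. Check v ∈ {∞, 2, 3, 5, 7, 11, 13, 17, 19, 23, 37, 41, 43}.
v=13: a=13^-2·(≡6), b=13^0·(≡6) mod 13; (6|13)=-1, (6|13)=-1; (−1)^{-2·0·6}·(-1)^0·(-1)^-2 = +1.
v=23: a=23^3·(≡18), b=23^1·(≡20) mod 23; (18|23)=+1, (20|23)=-1; (−1)^{3·1·11}·(+1)^1·(-1)^3 = +1.
v=∞: -48093 < 0 and -2737 < 0  ⇒  (a,b)_∞ = -1.
v=41: a=41^5·(≡39), b=41^2·(≡31) mod 41; (39|41)=+1, (31|41)=+1; (−1)^{5·2·20}·(+1)^2·(+1)^5 = +1.
v=19: a=19^2·(≡13), b=19^2·(≡10) mod 19; (13|19)=-1, (10|19)=-1; (−1)^{2·2·9}·(-1)^2·(-1)^2 = +1.
v=5: a=5^2·(≡3), b=5^0·(≡3) mod 5; (3|5)=-1, (3|5)=-1; (−1)^{2·0·2}·(-1)^0·(-1)^2 = +1.
v=43: a=43^-2·(≡4), b=43^0·(≡9) mod 43; (4|43)=+1, (9|43)=+1; (−1)^{-2·0·21}·(+1)^0·(+1)^-2 = +1.
v=3: a=3^1·(≡1), b=3^-6·(≡2) mod 3; (1|3)=+1, (2|3)=-1; (−1)^{1·-6·1}·(+1)^-6·(-1)^1 = -1.
v=11: a=11^0·(≡7), b=11^2·(≡7) mod 11; (7|11)=-1, (7|11)=-1; (−1)^{0·2·5}·(-1)^2·(-1)^0 = +1.
v=17: a=17^3·(≡5), b=17^1·(≡8) mod 17; (5|17)=-1, (8|17)=+1; (−1)^{3·1·8}·(-1)^1·(+1)^3 = -1.
v=37: a=37^-2·(≡34), b=37^0·(≡11) mod 37; (34|37)=+1, (11|37)=+1; (−1)^{-2·0·18}·(+1)^0·(+1)^-2 = +1.
v=2: v_2(a)=-12, v_2(b)=-12; units ≡ 3, 7 (mod 8); ε·ε+αω+βω = 1·1+-12·0+-12·1 ≡ 1  ⇒  (a,b)_2 = -1.
v=7: a=7^8·(≡2), b=7^3·(≡1) mod 7; (2|7)=+1, (1|7)=+1; (−1)^{8·3·3}·(+1)^3·(+1)^8 = +1.
Ram(-48093, -2737) = {2, 3, 17, ∞}; no ℚ_2-point on the conic.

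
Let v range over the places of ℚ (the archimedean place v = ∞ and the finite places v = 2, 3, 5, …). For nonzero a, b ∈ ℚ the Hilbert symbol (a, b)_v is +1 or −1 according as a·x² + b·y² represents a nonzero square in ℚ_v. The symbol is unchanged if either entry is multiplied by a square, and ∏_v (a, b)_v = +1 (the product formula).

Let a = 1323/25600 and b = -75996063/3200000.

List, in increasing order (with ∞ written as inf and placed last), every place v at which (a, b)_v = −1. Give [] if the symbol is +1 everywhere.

(a, b) ≡ (3, -715) mod (ℚ^×)²; places V = {2, 3, 5, 7, 11, 13, ∞}.
(a,b)_3: α=3, u≡1; β=12, v≡2 (mod 3); (1|3)=+1, (2|3)=-1; sign (−1)^0·+1^12·-1^3 = -1.
(a,b)_13: α=0, u≡12; β=1, v≡12 (mod 13); (12|13)=+1, (12|13)=+1; sign (−1)^0·+1^1·+1^0 = +1.
(a,b)_5: α=-2, u≡2; β=-5, v≡3 (mod 5); (2|5)=-1, (3|5)=-1; sign (−1)^0·-1^-5·-1^-2 = -1.
(a,b)_∞: sgn(3)=+, sgn(-715)=−, so +1.
(a,b)_7: α=2, u≡6; β=0, v≡3 (mod 7); (6|7)=-1, (3|7)=-1; sign (−1)^0·-1^0·-1^2 = +1.
(a,b)_2: α=-10, β=-10; u≡3, v≡5 (mod 8); ε(u)ε(v)=1·0, αω(v)=-10·1, βω(u)=-10·1; sum ≡ 0  ⇒  +1.
(a,b)_11: α=0, u≡1; β=1, v≡4 (mod 11); (1|11)=+1, (4|11)=+1; sign (−1)^0·+1^1·+1^0 = +1.
Ram(3, -715) = {3, 5}; no ℚ_3-point on the conic.

[3, 5]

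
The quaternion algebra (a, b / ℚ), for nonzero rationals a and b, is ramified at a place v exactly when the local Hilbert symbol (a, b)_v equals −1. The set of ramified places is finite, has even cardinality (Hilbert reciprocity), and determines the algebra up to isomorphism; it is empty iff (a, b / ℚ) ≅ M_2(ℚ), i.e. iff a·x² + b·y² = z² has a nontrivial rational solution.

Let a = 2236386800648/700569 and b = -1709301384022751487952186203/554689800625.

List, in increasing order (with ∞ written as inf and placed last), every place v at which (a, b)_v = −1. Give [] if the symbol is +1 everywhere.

[2, 37]

Mod squares: a ≡ 233618, b ≡ -187. Check v ∈ {∞, 2, 3, 5, 7, 11, 13, 17, 31, 37, 41}.
v=2: v_2(a)=3, v_2(b)=0; units ≡ 1, 5 (mod 8); ε·ε+αω+βω = 0·0+3·1+0·0 ≡ 1  ⇒  (a,b)_2 = -1.
v=5: a=5^0·(≡2), b=5^-4·(≡2) mod 5; (2|5)=-1, (2|5)=-1; (−1)^{0·-4·2}·(-1)^-4·(-1)^0 = +1.
v=11: a=11^1·(≡6), b=11^5·(≡9) mod 11; (6|11)=-1, (9|11)=+1; (−1)^{1·5·5}·(-1)^5·(+1)^1 = +1.
v=41: a=41^1·(≡4), b=41^2·(≡16) mod 41; (4|41)=+1, (16|41)=+1; (−1)^{1·2·20}·(+1)^2·(+1)^1 = +1.
v=37: a=37^1·(≡24), b=37^2·(≡29) mod 37; (24|37)=-1, (29|37)=-1; (−1)^{1·2·18}·(-1)^2·(-1)^1 = -1.
v=∞: 233618 > 0 and -187 < 0  ⇒  (a,b)_∞ = +1.
v=3: a=3^-6·(≡2), b=3^4·(≡2) mod 3; (2|3)=-1, (2|3)=-1; (−1)^{-6·4·1}·(-1)^4·(-1)^-6 = +1.
v=31: a=31^-2·(≡20), b=31^-6·(≡3) mod 31; (20|31)=+1, (3|31)=-1; (−1)^{-2·-6·15}·(+1)^-6·(-1)^-2 = +1.
v=17: a=17^2·(≡2), b=17^3·(≡3) mod 17; (2|17)=+1, (3|17)=-1; (−1)^{2·3·8}·(+1)^3·(-1)^2 = +1.
v=13: a=13^2·(≡2), b=13^6·(≡5) mod 13; (2|13)=-1, (5|13)=-1; (−1)^{2·6·6}·(-1)^6·(-1)^2 = +1.
v=7: a=7^3·(≡6), b=7^4·(≡2) mod 7; (6|7)=-1, (2|7)=+1; (−1)^{3·4·3}·(-1)^4·(+1)^3 = +1.
(233618, -187 / ℚ) ramifies at {2, 37}: a division algebra.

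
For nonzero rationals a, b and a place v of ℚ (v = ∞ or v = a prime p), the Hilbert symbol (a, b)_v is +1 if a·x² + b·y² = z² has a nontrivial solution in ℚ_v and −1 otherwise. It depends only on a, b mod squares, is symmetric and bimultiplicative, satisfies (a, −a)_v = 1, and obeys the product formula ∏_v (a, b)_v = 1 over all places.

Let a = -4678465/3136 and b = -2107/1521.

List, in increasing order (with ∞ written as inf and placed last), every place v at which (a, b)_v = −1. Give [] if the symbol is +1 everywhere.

(a, b) ≡ (-38665, -43) mod (ℚ^×)²; places V = {2, 3, 5, 7, 11, 13, 19, 37, 43, ∞}.
(a,b)_5: α=1, u≡2; β=0, v≡3 (mod 5); (2|5)=-1, (3|5)=-1; sign (−1)^0·-1^0·-1^1 = -1.
(a,b)_11: α=3, u≡5; β=0, v≡9 (mod 11); (5|11)=+1, (9|11)=+1; sign (−1)^0·+1^0·+1^3 = +1.
(a,b)_37: α=1, u≡10; β=0, v≡19 (mod 37); (10|37)=+1, (19|37)=-1; sign (−1)^0·+1^0·-1^1 = -1.
(a,b)_2: α=-6, β=0; u≡7, v≡5 (mod 8); ε(u)ε(v)=1·0, αω(v)=-6·1, βω(u)=0·0; sum ≡ 0  ⇒  +1.
(a,b)_7: α=-2, u≡6; β=2, v≡3 (mod 7); (6|7)=-1, (3|7)=-1; sign (−1)^0·-1^2·-1^-2 = +1.
(a,b)_3: α=0, u≡2; β=-2, v≡2 (mod 3); (2|3)=-1, (2|3)=-1; sign (−1)^0·-1^-2·-1^0 = +1.
(a,b)_13: α=0, u≡9; β=-2, v≡10 (mod 13); (9|13)=+1, (10|13)=+1; sign (−1)^0·+1^-2·+1^0 = +1.
(a,b)_19: α=1, u≡5; β=0, v≡2 (mod 19); (5|19)=+1, (2|19)=-1; sign (−1)^0·+1^0·-1^1 = -1.
(a,b)_43: α=0, u≡36; β=1, v≡5 (mod 43); (36|43)=+1, (5|43)=-1; sign (−1)^0·+1^1·-1^0 = +1.
(a,b)_∞: sgn(-38665)=−, sgn(-43)=−, so -1.
Ram(-38665, -43) = {5, 19, 37, ∞}; no ℚ_5-point on the conic.

[5, 19, 37, inf]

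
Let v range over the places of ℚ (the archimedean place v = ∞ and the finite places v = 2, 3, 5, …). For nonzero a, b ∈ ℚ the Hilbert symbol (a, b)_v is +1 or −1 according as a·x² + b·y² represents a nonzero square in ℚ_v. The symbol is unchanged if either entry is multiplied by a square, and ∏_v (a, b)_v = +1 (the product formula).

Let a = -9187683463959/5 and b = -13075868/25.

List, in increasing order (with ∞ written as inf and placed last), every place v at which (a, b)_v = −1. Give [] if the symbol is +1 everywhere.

[5, 7, 11, inf]

(a, b) ≡ (-1155, -23) mod (ℚ^×)²; places V = {2, 3, 5, 7, 11, 13, 23, 29, ∞}.
(a,b)_7: α=1, u≡5; β=0, v≡5 (mod 7); (5|7)=-1, (5|7)=-1; sign (−1)^0·-1^0·-1^1 = -1.
(a,b)_23: α=4, u≡16; β=1, v≡22 (mod 23); (16|23)=+1, (22|23)=-1; sign (−1)^0·+1^1·-1^4 = +1.
(a,b)_11: α=1, u≡4; β=0, v≡10 (mod 11); (4|11)=+1, (10|11)=-1; sign (−1)^0·+1^0·-1^1 = -1.
(a,b)_2: α=0, β=2; u≡5, v≡1 (mod 8); ε(u)ε(v)=0·0, αω(v)=0·0, βω(u)=2·1; sum ≡ 0  ⇒  +1.
(a,b)_13: α=2, u≡11; β=2, v≡9 (mod 13); (11|13)=-1, (9|13)=+1; sign (−1)^0·-1^2·+1^2 = +1.
(a,b)_29: α=2, u≡9; β=2, v≡1 (mod 29); (9|29)=+1, (1|29)=+1; sign (−1)^0·+1^2·+1^2 = +1.
(a,b)_3: α=1, u≡2; β=0, v≡1 (mod 3); (2|3)=-1, (1|3)=+1; sign (−1)^0·-1^0·+1^1 = +1.
(a,b)_5: α=-1, u≡1; β=-2, v≡2 (mod 5); (1|5)=+1, (2|5)=-1; sign (−1)^0·+1^-2·-1^-1 = -1.
(a,b)_∞: sgn(-1155)=−, sgn(-23)=−, so -1.
(-1155, -23 / ℚ) ramifies at {5, 7, 11, ∞}: a division algebra.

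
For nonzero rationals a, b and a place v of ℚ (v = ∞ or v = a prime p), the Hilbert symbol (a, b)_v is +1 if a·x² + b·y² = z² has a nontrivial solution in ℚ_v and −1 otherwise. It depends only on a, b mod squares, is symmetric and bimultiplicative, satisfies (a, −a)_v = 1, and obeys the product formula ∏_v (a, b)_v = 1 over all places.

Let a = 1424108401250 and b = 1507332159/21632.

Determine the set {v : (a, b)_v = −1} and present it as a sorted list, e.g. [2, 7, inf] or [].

[29, 47]

(a, b) ≡ (2709362, 4135342) mod (ℚ^×)²; places V = {2, 3, 5, 13, 19, 29, 37, 41, 47, ∞}.
(a,b)_37: α=1, u≡9; β=1, v≡11 (mod 37); (9|37)=+1, (11|37)=+1; sign (−1)^0·+1^1·+1^1 = +1.
(a,b)_3: α=0, u≡2; β=6, v≡1 (mod 3); (2|3)=-1, (1|3)=+1; sign (−1)^0·-1^6·+1^0 = +1.
(a,b)_∞: sgn(2709362)=+, sgn(4135342)=+, so +1.
(a,b)_19: α=1, u≡8; β=0, v≡1 (mod 19); (8|19)=-1, (1|19)=+1; sign (−1)^0·-1^0·+1^1 = +1.
(a,b)_13: α=0, u≡2; β=-2, v≡9 (mod 13); (2|13)=-1, (9|13)=+1; sign (−1)^0·-1^-2·+1^0 = +1.
(a,b)_29: α=2, u≡12; β=1, v≡24 (mod 29); (12|29)=-1, (24|29)=+1; sign (−1)^0·-1^1·+1^2 = -1.
(a,b)_2: α=1, β=-7; u≡1, v≡7 (mod 8); ε(u)ε(v)=0·1, αω(v)=1·0, βω(u)=-7·0; sum ≡ 0  ⇒  +1.
(a,b)_5: α=4, u≡2; β=0, v≡2 (mod 5); (2|5)=-1, (2|5)=-1; sign (−1)^0·-1^0·-1^4 = +1.
(a,b)_47: α=1, u≡12; β=1, v≡2 (mod 47); (12|47)=+1, (2|47)=+1; sign (−1)^1·+1^1·+1^1 = -1.
(a,b)_41: α=1, u≡32; β=1, v≡39 (mod 41); (32|41)=+1, (39|41)=+1; sign (−1)^0·+1^1·+1^1 = +1.
Ram(2709362, 4135342) = {29, 47}; no ℚ_29-point on the conic.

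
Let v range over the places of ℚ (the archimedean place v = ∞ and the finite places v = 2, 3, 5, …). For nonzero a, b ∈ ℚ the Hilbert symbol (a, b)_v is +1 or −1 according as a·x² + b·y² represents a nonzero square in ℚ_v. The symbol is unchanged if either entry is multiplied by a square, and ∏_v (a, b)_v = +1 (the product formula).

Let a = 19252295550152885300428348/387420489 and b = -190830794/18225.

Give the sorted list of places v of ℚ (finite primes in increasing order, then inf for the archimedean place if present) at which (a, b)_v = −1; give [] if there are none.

[2, 13]

(a, b) ≡ (247, -266) mod (ℚ^×)²; places V = {2, 3, 5, 7, 11, 13, 19, ∞}.
(a,b)_5: α=0, u≡2; β=-2, v≡4 (mod 5); (2|5)=-1, (4|5)=+1; sign (−1)^0·-1^-2·+1^0 = +1.
(a,b)_7: α=8, u≡1; β=3, v≡4 (mod 7); (1|7)=+1, (4|7)=+1; sign (−1)^0·+1^3·+1^8 = +1.
(a,b)_13: α=1, u≡6; β=0, v≡11 (mod 13); (6|13)=-1, (11|13)=-1; sign (−1)^0·-1^0·-1^1 = -1.
(a,b)_∞: sgn(247)=+, sgn(-266)=−, so +1.
(a,b)_11: α=10, u≡1; β=4, v≡5 (mod 11); (1|11)=+1, (5|11)=+1; sign (−1)^0·+1^4·+1^10 = +1.
(a,b)_19: α=5, u≡3; β=1, v≡4 (mod 19); (3|19)=-1, (4|19)=+1; sign (−1)^1·-1^1·+1^5 = +1.
(a,b)_3: α=-18, u≡1; β=-6, v≡1 (mod 3); (1|3)=+1, (1|3)=+1; sign (−1)^0·+1^-6·+1^-18 = +1.
(a,b)_2: α=2, β=1; u≡7, v≡3 (mod 8); ε(u)ε(v)=1·1, αω(v)=2·1, βω(u)=1·0; sum ≡ 1  ⇒  -1.
(247, -266 / ℚ) ramifies at {2, 13}: a division algebra.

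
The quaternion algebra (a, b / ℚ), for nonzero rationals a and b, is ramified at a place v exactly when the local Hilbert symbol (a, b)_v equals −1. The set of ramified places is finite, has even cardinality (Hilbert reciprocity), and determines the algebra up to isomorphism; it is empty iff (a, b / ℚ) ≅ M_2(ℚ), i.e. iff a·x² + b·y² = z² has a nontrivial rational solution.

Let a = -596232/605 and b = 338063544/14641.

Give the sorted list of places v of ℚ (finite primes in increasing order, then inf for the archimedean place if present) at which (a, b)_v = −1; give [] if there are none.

(a, b) ≡ (-10, 14) mod (ℚ^×)²; places V = {2, 3, 5, 7, 11, 13, ∞}.
(a,b)_13: α=2, u≡3; β=2, v≡9 (mod 13); (3|13)=+1, (9|13)=+1; sign (−1)^0·+1^2·+1^2 = +1.
(a,b)_3: α=2, u≡2; β=6, v≡2 (mod 3); (2|3)=-1, (2|3)=-1; sign (−1)^0·-1^6·-1^2 = +1.
(a,b)_5: α=-1, u≡3; β=0, v≡4 (mod 5); (3|5)=-1, (4|5)=+1; sign (−1)^0·-1^0·+1^-1 = +1.
(a,b)_2: α=3, β=3; u≡3, v≡7 (mod 8); ε(u)ε(v)=1·1, αω(v)=3·0, βω(u)=3·1; sum ≡ 0  ⇒  +1.
(a,b)_∞: sgn(-10)=−, sgn(14)=+, so +1.
(a,b)_11: α=-2, u≡9; β=-4, v≡5 (mod 11); (9|11)=+1, (5|11)=+1; sign (−1)^0·+1^-4·+1^-2 = +1.
(a,b)_7: α=2, u≡4; β=3, v≡2 (mod 7); (4|7)=+1, (2|7)=+1; sign (−1)^0·+1^3·+1^2 = +1.
Ram(a, b) = ∅: the form -10·x² + 14·y² − z² is isotropic over every ℚ_v, so by Hasse–Minkowski it is isotropic over ℚ.

[]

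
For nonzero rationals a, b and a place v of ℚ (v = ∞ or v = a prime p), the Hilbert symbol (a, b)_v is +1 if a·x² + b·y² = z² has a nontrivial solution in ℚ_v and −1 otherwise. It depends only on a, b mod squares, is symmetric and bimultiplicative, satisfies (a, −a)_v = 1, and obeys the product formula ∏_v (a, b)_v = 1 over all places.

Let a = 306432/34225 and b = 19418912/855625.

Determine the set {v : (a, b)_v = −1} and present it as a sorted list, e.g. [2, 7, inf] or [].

(a, b) ≡ (133, 2) mod (ℚ^×)²; places V = {2, 3, 5, 7, 19, 37, 41, ∞}.
(a,b)_5: α=-2, u≡3; β=-4, v≡3 (mod 5); (3|5)=-1, (3|5)=-1; sign (−1)^0·-1^-4·-1^-2 = +1.
(a,b)_2: α=8, β=5; u≡5, v≡1 (mod 8); ε(u)ε(v)=0·0, αω(v)=8·0, βω(u)=5·1; sum ≡ 1  ⇒  -1.
(a,b)_7: α=1, u≡6; β=0, v≡2 (mod 7); (6|7)=-1, (2|7)=+1; sign (−1)^0·-1^0·+1^1 = +1.
(a,b)_37: α=-2, u≡31; β=-2, v≡5 (mod 37); (31|37)=-1, (5|37)=-1; sign (−1)^0·-1^-2·-1^-2 = +1.
(a,b)_3: α=2, u≡1; β=0, v≡2 (mod 3); (1|3)=+1, (2|3)=-1; sign (−1)^0·+1^0·-1^2 = +1.
(a,b)_19: α=1, u≡9; β=2, v≡8 (mod 19); (9|19)=+1, (8|19)=-1; sign (−1)^0·+1^2·-1^1 = -1.
(a,b)_41: α=0, u≡33; β=2, v≡23 (mod 41); (33|41)=+1, (23|41)=+1; sign (−1)^0·+1^2·+1^0 = +1.
(a,b)_∞: sgn(133)=+, sgn(2)=+, so +1.
|Ram(133, 2)| = 2, even; anisotropic at {2, 19}.

[2, 19]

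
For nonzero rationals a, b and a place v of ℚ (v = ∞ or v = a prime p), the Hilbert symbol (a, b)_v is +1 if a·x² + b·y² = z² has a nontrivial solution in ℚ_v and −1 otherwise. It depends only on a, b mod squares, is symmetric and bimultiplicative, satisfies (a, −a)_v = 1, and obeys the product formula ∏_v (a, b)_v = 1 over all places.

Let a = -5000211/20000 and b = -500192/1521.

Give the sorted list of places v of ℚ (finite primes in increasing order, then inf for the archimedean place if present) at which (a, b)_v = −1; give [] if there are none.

(a, b) ≡ (-38, -638) mod (ℚ^×)²; places V = {2, 3, 5, 7, 11, 13, 19, 29, ∞}.
(a,b)_29: α=0, u≡6; β=1, v≡5 (mod 29); (6|29)=+1, (5|29)=+1; sign (−1)^0·+1^1·+1^0 = +1.
(a,b)_13: α=0, u≡3; β=-2, v≡1 (mod 13); (3|13)=+1, (1|13)=+1; sign (−1)^0·+1^-2·+1^0 = +1.
(a,b)_∞: sgn(-38)=−, sgn(-638)=−, so -1.
(a,b)_19: α=3, u≡1; β=0, v≡2 (mod 19); (1|19)=+1, (2|19)=-1; sign (−1)^0·+1^0·-1^3 = -1.
(a,b)_7: α=0, u≡1; β=2, v≡6 (mod 7); (1|7)=+1, (6|7)=-1; sign (−1)^0·+1^2·-1^0 = +1.
(a,b)_2: α=-5, β=5; u≡5, v≡1 (mod 8); ε(u)ε(v)=0·0, αω(v)=-5·0, βω(u)=5·1; sum ≡ 1  ⇒  -1.
(a,b)_3: α=6, u≡1; β=-2, v≡1 (mod 3); (1|3)=+1, (1|3)=+1; sign (−1)^0·+1^-2·+1^6 = +1.
(a,b)_5: α=-4, u≡2; β=0, v≡3 (mod 5); (2|5)=-1, (3|5)=-1; sign (−1)^0·-1^0·-1^-4 = +1.
(a,b)_11: α=0, u≡2; β=1, v≡8 (mod 11); (2|11)=-1, (8|11)=-1; sign (−1)^0·-1^1·-1^0 = -1.
Ram(-38, -638) = {2, 11, 19, ∞}; no ℚ_2-point on the conic.

[2, 11, 19, inf]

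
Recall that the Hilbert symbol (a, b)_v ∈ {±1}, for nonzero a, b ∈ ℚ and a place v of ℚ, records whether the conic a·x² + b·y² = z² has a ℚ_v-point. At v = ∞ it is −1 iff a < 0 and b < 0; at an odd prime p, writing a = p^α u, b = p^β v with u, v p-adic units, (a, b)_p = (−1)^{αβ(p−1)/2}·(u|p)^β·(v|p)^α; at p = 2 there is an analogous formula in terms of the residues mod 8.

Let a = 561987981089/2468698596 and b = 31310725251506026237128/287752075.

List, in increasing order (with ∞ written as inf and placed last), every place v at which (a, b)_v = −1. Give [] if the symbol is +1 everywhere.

[7, 13, 41, 47]

Mod squares: a ≡ 41, b ≡ 10872134. Check v ∈ {∞, 2, 3, 5, 7, 13, 17, 29, 31, 41, 47, 53}.
v=13: a=13^-4·(≡11), b=13^-5·(≡6) mod 13; (11|13)=-1, (6|13)=-1; (−1)^{-4·-5·6}·(-1)^-5·(-1)^-4 = -1.
v=7: a=7^-4·(≡3), b=7^3·(≡2) mod 7; (3|7)=-1, (2|7)=+1; (−1)^{-4·3·3}·(-1)^3·(+1)^-4 = -1.
v=29: a=29^0·(≡26), b=29^2·(≡7) mod 29; (26|29)=-1, (7|29)=+1; (−1)^{0·2·14}·(-1)^2·(+1)^0 = +1.
v=∞: 41 > 0 and 10872134 > 0  ⇒  (a,b)_∞ = +1.
v=17: a=17^0·(≡12), b=17^2·(≡10) mod 17; (12|17)=-1, (10|17)=-1; (−1)^{0·2·8}·(-1)^2·(-1)^0 = +1.
v=2: v_2(a)=-2, v_2(b)=3; units ≡ 1, 3 (mod 8); ε·ε+αω+βω = 0·1+-2·1+3·0 ≡ 0  ⇒  (a,b)_2 = +1.
v=5: a=5^0·(≡4), b=5^-2·(≡1) mod 5; (4|5)=+1, (1|5)=+1; (−1)^{0·-2·2}·(+1)^-2·(+1)^0 = +1.
v=47: a=47^4·(≡33), b=47^3·(≡26) mod 47; (33|47)=-1, (26|47)=-1; (−1)^{4·3·23}·(-1)^3·(-1)^4 = -1.
v=3: a=3^-2·(≡2), b=3^8·(≡2) mod 3; (2|3)=-1, (2|3)=-1; (−1)^{-2·8·1}·(-1)^8·(-1)^-2 = +1.
v=31: a=31^0·(≡28), b=31^-1·(≡13) mod 31; (28|31)=+1, (13|31)=-1; (−1)^{0·-1·15}·(+1)^-1·(-1)^0 = +1.
v=41: a=41^1·(≡18), b=41^3·(≡28) mod 41; (18|41)=+1, (28|41)=-1; (−1)^{1·3·20}·(+1)^3·(-1)^1 = -1.
v=53: a=53^2·(≡31), b=53^0·(≡2) mod 53; (31|53)=-1, (2|53)=-1; (−1)^{2·0·26}·(-1)^0·(-1)^2 = +1.
|Ram(41, 10872134)| = 4, even; anisotropic at {7, 13, 41, 47}.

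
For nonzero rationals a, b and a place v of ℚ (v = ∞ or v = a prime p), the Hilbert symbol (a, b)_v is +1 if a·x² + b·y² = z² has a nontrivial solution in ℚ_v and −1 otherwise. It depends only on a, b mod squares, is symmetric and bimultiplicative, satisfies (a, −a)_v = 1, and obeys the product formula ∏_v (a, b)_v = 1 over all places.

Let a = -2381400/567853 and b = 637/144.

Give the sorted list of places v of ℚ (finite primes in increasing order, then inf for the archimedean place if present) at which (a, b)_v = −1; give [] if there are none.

Mod squares: a ≡ -78, b ≡ 13. Check v ∈ {∞, 2, 3, 5, 7, 11, 13, 19}.
v=∞: -78 < 0 and 13 > 0  ⇒  (a,b)_∞ = +1.
v=5: a=5^2·(≡3), b=5^0·(≡3) mod 5; (3|5)=-1, (3|5)=-1; (−1)^{2·0·2}·(-1)^0·(-1)^2 = +1.
v=11: a=11^-2·(≡8), b=11^0·(≡10) mod 11; (8|11)=-1, (10|11)=-1; (−1)^{-2·0·5}·(-1)^0·(-1)^-2 = +1.
v=3: a=3^5·(≡1), b=3^-2·(≡1) mod 3; (1|3)=+1, (1|3)=+1; (−1)^{5·-2·1}·(+1)^-2·(+1)^5 = +1.
v=7: a=7^2·(≡6), b=7^2·(≡5) mod 7; (6|7)=-1, (5|7)=-1; (−1)^{2·2·3}·(-1)^2·(-1)^2 = +1.
v=2: v_2(a)=3, v_2(b)=-4; units ≡ 1, 5 (mod 8); ε·ε+αω+βω = 0·0+3·1+-4·0 ≡ 1  ⇒  (a,b)_2 = -1.
v=19: a=19^-2·(≡4), b=19^0·(≡13) mod 19; (4|19)=+1, (13|19)=-1; (−1)^{-2·0·9}·(+1)^0·(-1)^-2 = +1.
v=13: a=13^-1·(≡5), b=13^1·(≡10) mod 13; (5|13)=-1, (10|13)=+1; (−1)^{-1·1·6}·(-1)^1·(+1)^-1 = -1.
|Ram(-78, 13)| = 2, even; anisotropic at {2, 13}.

[2, 13]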